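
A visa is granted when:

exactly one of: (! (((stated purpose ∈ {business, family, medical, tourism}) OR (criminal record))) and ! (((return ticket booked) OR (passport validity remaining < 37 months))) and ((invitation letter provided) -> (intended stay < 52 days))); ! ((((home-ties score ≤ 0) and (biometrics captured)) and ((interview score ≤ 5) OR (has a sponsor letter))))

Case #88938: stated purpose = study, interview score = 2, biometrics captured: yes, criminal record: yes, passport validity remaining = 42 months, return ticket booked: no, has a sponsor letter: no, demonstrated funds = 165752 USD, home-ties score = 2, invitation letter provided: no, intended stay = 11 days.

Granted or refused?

Atomic conditions:
  stated purpose ∈ {business, family, medical, tourism}: study is not in the set → false
  criminal record: yes → true
  return ticket booked: no → false
  passport validity remaining < 37 months: 42 < 37 is false
  invitation letter provided: no → false
  intended stay < 52 days: 11 < 52 is true
  home-ties score ≤ 0: 2 ≤ 0 is false
  biometrics captured: yes → true
  interview score ≤ 5: 2 ≤ 5 is true
  has a sponsor letter: no → false
Combine:
[1.1.1] false OR true = true
[1.1] NOT true = false
[1.2.1] false OR false = false
[1.2] NOT false = true
[1.3] false → true (antecedent false ⇒ implication holds) = true
[1] false AND true AND true = false
[2.1.1] false AND true = false
[2.1.2] true OR false = true
[2.1] false AND true = false
[2] NOT false = true
[root] exactly-one(false, true) = true
Overall: true → granted

Granted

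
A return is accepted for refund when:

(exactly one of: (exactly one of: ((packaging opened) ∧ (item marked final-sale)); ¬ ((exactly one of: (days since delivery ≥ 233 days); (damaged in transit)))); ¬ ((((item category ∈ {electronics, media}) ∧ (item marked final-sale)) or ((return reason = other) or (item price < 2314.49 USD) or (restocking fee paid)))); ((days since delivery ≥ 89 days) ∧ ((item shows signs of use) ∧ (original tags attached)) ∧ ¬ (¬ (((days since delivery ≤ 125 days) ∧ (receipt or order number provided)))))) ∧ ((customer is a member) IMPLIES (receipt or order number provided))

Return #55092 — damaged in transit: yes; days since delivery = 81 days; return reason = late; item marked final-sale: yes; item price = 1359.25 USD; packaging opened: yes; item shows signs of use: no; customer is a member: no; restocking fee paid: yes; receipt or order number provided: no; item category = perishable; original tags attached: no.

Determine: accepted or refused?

Accepted

Atomic conditions:
  packaging opened: yes → true
  item marked final-sale: yes → true
  days since delivery ≥ 233 days: 81 ≥ 233 is false
  damaged in transit: yes → true
  item category ∈ {electronics, media}: perishable is not in the set → false
  return reason = other: late == other is false
  item price < 2314.49 USD: 1359.25 < 2314.49 is true
  restocking fee paid: yes → true
  days since delivery ≥ 89 days: 81 ≥ 89 is false
  item shows signs of use: no → false
  original tags attached: no → false
  days since delivery ≤ 125 days: 81 ≤ 125 is true
  receipt or order number provided: no → false
  customer is a member: no → false
Combine:
[1.1.1] true AND true = true
[1.1.2.1] exactly-one(false, true) = true
[1.1.2] NOT true = false
[1.1] exactly-one(true, false) = true
[1.2.1.1] false AND true = false
[1.2.1.2] false OR true OR true = true
[1.2.1] false OR true = true
[1.2] NOT true = false
[1.3.2] false AND false = false
[1.3.3.1.1] true AND false = false
[1.3.3.1] NOT false = true
[1.3.3] NOT true = false
[1.3] false AND false AND false = false
[1] exactly-one(true, false, false) = true
[2] false → false (antecedent false ⇒ implication holds) = true
[root] true AND true = true
Overall: true → accepted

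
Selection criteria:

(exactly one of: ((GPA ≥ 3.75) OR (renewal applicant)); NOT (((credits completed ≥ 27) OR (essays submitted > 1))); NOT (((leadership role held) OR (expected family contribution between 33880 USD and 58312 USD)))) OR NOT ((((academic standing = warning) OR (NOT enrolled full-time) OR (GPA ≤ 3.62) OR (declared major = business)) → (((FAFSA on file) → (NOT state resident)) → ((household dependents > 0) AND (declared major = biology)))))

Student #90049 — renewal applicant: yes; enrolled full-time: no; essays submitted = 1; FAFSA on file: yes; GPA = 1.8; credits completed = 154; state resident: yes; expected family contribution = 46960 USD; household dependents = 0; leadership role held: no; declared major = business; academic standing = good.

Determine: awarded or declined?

Atomic conditions:
  GPA ≥ 3.75: 1.8 ≥ 3.75 is false
  renewal applicant: yes → true
  credits completed ≥ 27: 154 ≥ 27 is true
  essays submitted > 1: 1 > 1 is false
  leadership role held: no → false
  expected family contribution between 33880 USD and 58312 USD: 46960 in [33880, 58312] is true
  academic standing = warning: good == warning is false
  NOT enrolled full-time: no → true
  GPA ≤ 3.62: 1.8 ≤ 3.62 is true
  declared major = business: business == business is true
  FAFSA on file: yes → true
  NOT state resident: yes → false
  household dependents > 0: 0 > 0 is false
  declared major = biology: business == biology is false
Combine:
[1.1] false OR true = true
[1.2.1] true OR false = true
[1.2] NOT true = false
[1.3.1] false OR true = true
[1.3] NOT true = false
[1] exactly-one(true, false, false) = true
[2.1.1] false OR true OR true OR true = true
[2.1.2.1] true → false = false
[2.1.2.2] false AND false = false
[2.1.2] false → false (antecedent false ⇒ implication holds) = true
[2.1] true → true = true
[2] NOT true = false
[root] true OR false = true
Overall: true → awarded

Awarded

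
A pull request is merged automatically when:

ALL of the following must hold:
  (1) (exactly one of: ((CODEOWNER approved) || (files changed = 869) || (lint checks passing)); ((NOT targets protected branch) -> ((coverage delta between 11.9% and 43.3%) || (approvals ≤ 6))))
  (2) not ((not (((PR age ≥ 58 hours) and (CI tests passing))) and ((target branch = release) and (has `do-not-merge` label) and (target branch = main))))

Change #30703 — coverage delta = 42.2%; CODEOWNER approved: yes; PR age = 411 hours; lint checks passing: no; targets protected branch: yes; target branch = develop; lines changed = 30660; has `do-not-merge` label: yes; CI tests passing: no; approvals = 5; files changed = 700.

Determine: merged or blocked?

Atomic conditions:
  CODEOWNER approved: yes → true
  files changed = 869: 700 == 869 is false
  lint checks passing: no → false
  NOT targets protected branch: yes → false
  coverage delta between 11.9% and 43.3%: 42.2 in [11.9, 43.3] is true
  approvals ≤ 6: 5 ≤ 6 is true
  PR age ≥ 58 hours: 411 ≥ 58 is true
  CI tests passing: no → false
  target branch = release: develop == release is false
  has `do-not-merge` label: yes → true
  target branch = main: develop == main is false
Combine:
[1.1] true OR false OR false = true
[1.2.2] true OR true = true
[1.2] false → true (antecedent false ⇒ implication holds) = true
[1] exactly-one(true, true) = false
[2.1.1.1] true AND false = false
[2.1.1] NOT false = true
[2.1.2] false AND true AND false = false
[2.1] true AND false = false
[2] NOT false = true
[root] false AND true = false
Overall: false → blocked

Blocked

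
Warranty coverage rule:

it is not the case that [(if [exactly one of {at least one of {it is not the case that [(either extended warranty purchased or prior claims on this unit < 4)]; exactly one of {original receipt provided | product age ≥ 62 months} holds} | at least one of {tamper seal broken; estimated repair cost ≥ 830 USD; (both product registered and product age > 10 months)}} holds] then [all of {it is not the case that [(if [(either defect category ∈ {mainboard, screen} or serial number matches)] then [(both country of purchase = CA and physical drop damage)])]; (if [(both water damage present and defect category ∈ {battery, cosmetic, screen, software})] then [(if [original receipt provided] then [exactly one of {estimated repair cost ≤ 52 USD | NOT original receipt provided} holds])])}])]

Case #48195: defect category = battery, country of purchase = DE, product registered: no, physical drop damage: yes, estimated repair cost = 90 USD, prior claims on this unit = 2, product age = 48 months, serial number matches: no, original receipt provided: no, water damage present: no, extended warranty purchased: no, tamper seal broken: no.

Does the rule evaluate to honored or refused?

Atomic conditions:
  extended warranty purchased: no → false
  prior claims on this unit < 4: 2 < 4 is true
  original receipt provided: no → false
  product age ≥ 62 months: 48 ≥ 62 is false
  tamper seal broken: no → false
  estimated repair cost ≥ 830 USD: 90 ≥ 830 is false
  product registered: no → false
  product age > 10 months: 48 > 10 is true
  defect category ∈ {mainboard, screen}: battery is not in the set → false
  serial number matches: no → false
  country of purchase = CA: DE == CA is false
  physical drop damage: yes → true
  water damage present: no → false
  defect category ∈ {battery, cosmetic, screen, software}: battery is in the set → true
  estimated repair cost ≤ 52 USD: 90 ≤ 52 is false
  NOT original receipt provided: no → true
Combine:
[1.1.1.1.1] false OR true = true
[1.1.1.1] NOT true = false
[1.1.1.2] exactly-one(false, false) = false
[1.1.1] false OR false = false
[1.1.2.3] false AND true = false
[1.1.2] false OR false OR false = false
[1.1] exactly-one(false, false) = false
[1.2.1.1.1] false OR false = false
[1.2.1.1.2] false AND true = false
[1.2.1.1] false → false (antecedent false ⇒ implication holds) = true
[1.2.1] NOT true = false
[1.2.2.1] false AND true = false
[1.2.2.2.2] exactly-one(false, true) = true
[1.2.2.2] false → true (antecedent false ⇒ implication holds) = true
[1.2.2] false → true (antecedent false ⇒ implication holds) = true
[1.2] false AND true = false
[1] false → false (antecedent false ⇒ implication holds) = true
[root] NOT true = false
Overall: false → refused

Refused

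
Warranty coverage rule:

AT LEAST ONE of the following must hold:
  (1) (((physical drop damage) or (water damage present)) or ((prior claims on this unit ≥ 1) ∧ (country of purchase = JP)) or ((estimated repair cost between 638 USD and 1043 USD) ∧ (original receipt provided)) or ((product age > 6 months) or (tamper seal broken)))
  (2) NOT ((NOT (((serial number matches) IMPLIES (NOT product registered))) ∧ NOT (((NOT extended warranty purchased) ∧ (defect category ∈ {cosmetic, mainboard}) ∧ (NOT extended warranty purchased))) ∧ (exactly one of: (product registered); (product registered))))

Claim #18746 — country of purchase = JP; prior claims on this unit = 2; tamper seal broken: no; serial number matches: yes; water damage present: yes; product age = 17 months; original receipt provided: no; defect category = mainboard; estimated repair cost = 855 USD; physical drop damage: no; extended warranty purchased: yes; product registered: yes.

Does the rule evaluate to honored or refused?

Atomic conditions:
  physical drop damage: no → false
  water damage present: yes → true
  prior claims on this unit ≥ 1: 2 ≥ 1 is true
  country of purchase = JP: JP == JP is true
  estimated repair cost between 638 USD and 1043 USD: 855 in [638, 1043] is true
  original receipt provided: no → false
  product age > 6 months: 17 > 6 is true
  tamper seal broken: no → false
  serial number matches: yes → true
  NOT product registered: yes → false
  NOT extended warranty purchased: yes → false
  defect category ∈ {cosmetic, mainboard}: mainboard is in the set → true
  product registered: yes → true
Combine:
[1.1] false OR true = true
[1.2] true AND true = true
[1.3] true AND false = false
[1.4] true OR false = true
[1] true OR true OR false OR true = true
[2.1.1.1] true → false = false
[2.1.1] NOT false = true
[2.1.2.1] false AND true AND false = false
[2.1.2] NOT false = true
[2.1.3] exactly-one(true, true) = false
[2.1] true AND true AND false = false
[2] NOT false = true
[root] true OR true = true
Overall: true → honored

Honored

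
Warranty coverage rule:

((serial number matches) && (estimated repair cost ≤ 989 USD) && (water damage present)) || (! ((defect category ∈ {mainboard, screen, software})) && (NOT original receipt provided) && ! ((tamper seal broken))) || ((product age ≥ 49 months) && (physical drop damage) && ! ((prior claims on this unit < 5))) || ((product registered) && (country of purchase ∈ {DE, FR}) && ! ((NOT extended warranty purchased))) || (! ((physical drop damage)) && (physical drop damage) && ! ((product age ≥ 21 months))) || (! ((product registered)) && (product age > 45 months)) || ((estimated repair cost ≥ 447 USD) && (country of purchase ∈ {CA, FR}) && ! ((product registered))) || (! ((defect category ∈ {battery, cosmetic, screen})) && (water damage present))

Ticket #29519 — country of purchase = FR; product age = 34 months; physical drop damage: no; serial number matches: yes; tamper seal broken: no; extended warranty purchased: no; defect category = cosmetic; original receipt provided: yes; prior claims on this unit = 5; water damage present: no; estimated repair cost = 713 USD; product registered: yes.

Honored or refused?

Atomic conditions:
  serial number matches: yes → true
  estimated repair cost ≤ 989 USD: 713 ≤ 989 is true
  water damage present: no → false
  defect category ∈ {mainboard, screen, software}: cosmetic is not in the set → false
  NOT original receipt provided: yes → false
  tamper seal broken: no → false
  product age ≥ 49 months: 34 ≥ 49 is false
  physical drop damage: no → false
  prior claims on this unit < 5: 5 < 5 is false
  product registered: yes → true
  country of purchase ∈ {DE, FR}: FR is in the set → true
  NOT extended warranty purchased: no → true
  product age ≥ 21 months: 34 ≥ 21 is true
  product age > 45 months: 34 > 45 is false
  estimated repair cost ≥ 447 USD: 713 ≥ 447 is true
  country of purchase ∈ {CA, FR}: FR is in the set → true
  defect category ∈ {battery, cosmetic, screen}: cosmetic is in the set → true
Combine:
[1] true AND true AND false = false
[2.1] NOT false = true
[2.3] NOT false = true
[2] true AND false AND true = false
[3.3] NOT false = true
[3] false AND false AND true = false
[4.3] NOT true = false
[4] true AND true AND false = false
[5.1] NOT false = true
[5.3] NOT true = false
[5] true AND false AND false = false
[6.1] NOT true = false
[6] false AND false = false
[7.3] NOT true = false
[7] true AND true AND false = false
[8.1] NOT true = false
[8] false AND false = false
[root] false OR false OR false OR false OR false OR false OR false OR false = false
Overall: false → refused

Refused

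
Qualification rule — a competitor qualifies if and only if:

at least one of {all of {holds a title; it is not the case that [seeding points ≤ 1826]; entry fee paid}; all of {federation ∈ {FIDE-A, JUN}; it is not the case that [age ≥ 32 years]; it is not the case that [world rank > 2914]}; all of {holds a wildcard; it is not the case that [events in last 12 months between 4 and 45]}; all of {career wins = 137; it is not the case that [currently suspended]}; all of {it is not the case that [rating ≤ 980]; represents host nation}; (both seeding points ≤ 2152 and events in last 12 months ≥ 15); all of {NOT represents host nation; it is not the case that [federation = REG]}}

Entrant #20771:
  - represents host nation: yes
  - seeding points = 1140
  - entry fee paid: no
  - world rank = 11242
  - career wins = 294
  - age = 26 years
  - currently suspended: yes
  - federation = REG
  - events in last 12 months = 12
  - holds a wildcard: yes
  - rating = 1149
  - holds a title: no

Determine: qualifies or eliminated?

Qualifies

Atomic conditions:
  holds a title: no → false
  seeding points ≤ 1826: 1140 ≤ 1826 is true
  entry fee paid: no → false
  federation ∈ {FIDE-A, JUN}: REG is not in the set → false
  age ≥ 32 years: 26 ≥ 32 is false
  world rank > 2914: 11242 > 2914 is true
  holds a wildcard: yes → true
  events in last 12 months between 4 and 45: 12 in [4, 45] is true
  career wins = 137: 294 == 137 is false
  currently suspended: yes → true
  rating ≤ 980: 1149 ≤ 980 is false
  represents host nation: yes → true
  seeding points ≤ 2152: 1140 ≤ 2152 is true
  events in last 12 months ≥ 15: 12 ≥ 15 is false
  NOT represents host nation: yes → false
  federation = REG: REG == REG is true
Combine:
[1.2] NOT true = false
[1] false AND false AND false = false
[2.2] NOT false = true
[2.3] NOT true = false
[2] false AND true AND false = false
[3.2] NOT true = false
[3] true AND false = false
[4.2] NOT true = false
[4] false AND false = false
[5.1] NOT false = true
[5] true AND true = true
[6] true AND false = false
[7.2] NOT true = false
[7] false AND false = false
[root] false OR false OR false OR false OR true OR false OR false = true
Overall: true → qualifies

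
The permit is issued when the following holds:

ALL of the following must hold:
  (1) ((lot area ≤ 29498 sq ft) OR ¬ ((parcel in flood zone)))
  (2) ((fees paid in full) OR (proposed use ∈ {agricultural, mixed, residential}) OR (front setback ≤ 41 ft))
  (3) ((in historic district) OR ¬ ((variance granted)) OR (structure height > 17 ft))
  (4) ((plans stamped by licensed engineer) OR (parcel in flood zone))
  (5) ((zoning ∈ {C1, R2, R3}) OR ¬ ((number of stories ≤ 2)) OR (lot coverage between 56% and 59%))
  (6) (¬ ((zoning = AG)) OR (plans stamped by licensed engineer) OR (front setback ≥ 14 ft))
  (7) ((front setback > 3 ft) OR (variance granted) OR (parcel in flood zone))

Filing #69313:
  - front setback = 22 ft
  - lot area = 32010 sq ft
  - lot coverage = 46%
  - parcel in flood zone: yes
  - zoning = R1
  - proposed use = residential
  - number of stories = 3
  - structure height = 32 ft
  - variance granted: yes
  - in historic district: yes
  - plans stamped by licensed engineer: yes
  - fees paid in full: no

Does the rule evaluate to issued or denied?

Denied

Atomic conditions:
  lot area ≤ 29498 sq ft: 32010 ≤ 29498 is false
  parcel in flood zone: yes → true
  fees paid in full: no → false
  proposed use ∈ {agricultural, mixed, residential}: residential is in the set → true
  front setback ≤ 41 ft: 22 ≤ 41 is true
  in historic district: yes → true
  variance granted: yes → true
  structure height > 17 ft: 32 > 17 is true
  plans stamped by licensed engineer: yes → true
  zoning ∈ {C1, R2, R3}: R1 is not in the set → false
  number of stories ≤ 2: 3 ≤ 2 is false
  lot coverage between 56% and 59%: 46 in [56, 59] is false
  zoning = AG: R1 == AG is false
  front setback ≥ 14 ft: 22 ≥ 14 is true
  front setback > 3 ft: 22 > 3 is true
Combine:
[1.2] NOT true = false
[1] false OR false = false
[2] false OR true OR true = true
[3.2] NOT true = false
[3] true OR false OR true = true
[4] true OR true = true
[5.2] NOT false = true
[5] false OR true OR false = true
[6.1] NOT false = true
[6] true OR true OR true = true
[7] true OR true OR true = true
[root] false AND true AND true AND true AND true AND true AND true = false
Overall: false → denied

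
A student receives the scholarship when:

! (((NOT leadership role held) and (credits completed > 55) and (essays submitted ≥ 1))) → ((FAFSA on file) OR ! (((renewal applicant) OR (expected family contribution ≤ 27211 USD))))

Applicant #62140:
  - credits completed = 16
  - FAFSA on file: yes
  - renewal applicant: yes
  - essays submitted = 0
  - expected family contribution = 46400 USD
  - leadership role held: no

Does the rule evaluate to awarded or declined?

Atomic conditions:
  NOT leadership role held: no → true
  credits completed > 55: 16 > 55 is false
  essays submitted ≥ 1: 0 ≥ 1 is false
  FAFSA on file: yes → true
  renewal applicant: yes → true
  expected family contribution ≤ 27211 USD: 46400 ≤ 27211 is false
Combine:
[1.1] true AND false AND false = false
[1] NOT false = true
[2.2.1] true OR false = true
[2.2] NOT true = false
[2] true OR false = true
[root] true → true = true
Overall: true → awarded

Awarded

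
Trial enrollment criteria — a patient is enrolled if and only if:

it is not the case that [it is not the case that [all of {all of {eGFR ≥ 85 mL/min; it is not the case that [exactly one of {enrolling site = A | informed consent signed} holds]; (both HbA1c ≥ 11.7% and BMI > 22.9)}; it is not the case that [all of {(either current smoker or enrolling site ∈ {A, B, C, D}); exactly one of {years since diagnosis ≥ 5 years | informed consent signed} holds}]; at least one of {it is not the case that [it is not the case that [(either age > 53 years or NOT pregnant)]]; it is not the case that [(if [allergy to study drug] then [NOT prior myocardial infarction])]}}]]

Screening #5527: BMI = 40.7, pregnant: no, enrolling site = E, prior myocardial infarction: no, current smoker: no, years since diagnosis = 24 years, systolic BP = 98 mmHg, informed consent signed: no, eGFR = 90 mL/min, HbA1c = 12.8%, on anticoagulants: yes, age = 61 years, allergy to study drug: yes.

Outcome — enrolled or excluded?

Enrolled

Atomic conditions:
  eGFR ≥ 85 mL/min: 90 ≥ 85 is true
  enrolling site = A: E == A is false
  informed consent signed: no → false
  HbA1c ≥ 11.7%: 12.8 ≥ 11.7 is true
  BMI > 22.9: 40.7 > 22.9 is true
  current smoker: no → false
  enrolling site ∈ {A, B, C, D}: E is not in the set → false
  years since diagnosis ≥ 5 years: 24 ≥ 5 is true
  age > 53 years: 61 > 53 is true
  NOT pregnant: no → true
  allergy to study drug: yes → true
  NOT prior myocardial infarction: no → true
Combine:
[1.1.1.2.1] exactly-one(false, false) = false
[1.1.1.2] NOT false = true
[1.1.1.3] true AND true = true
[1.1.1] true AND true AND true = true
[1.1.2.1.1] false OR false = false
[1.1.2.1.2] exactly-one(true, false) = true
[1.1.2.1] false AND true = false
[1.1.2] NOT false = true
[1.1.3.1.1.1] true OR true = true
[1.1.3.1.1] NOT true = false
[1.1.3.1] NOT false = true
[1.1.3.2.1] true → true = true
[1.1.3.2] NOT true = false
[1.1.3] true OR false = true
[1.1] true AND true AND true = true
[1] NOT true = false
[root] NOT false = true
Overall: true → enrolled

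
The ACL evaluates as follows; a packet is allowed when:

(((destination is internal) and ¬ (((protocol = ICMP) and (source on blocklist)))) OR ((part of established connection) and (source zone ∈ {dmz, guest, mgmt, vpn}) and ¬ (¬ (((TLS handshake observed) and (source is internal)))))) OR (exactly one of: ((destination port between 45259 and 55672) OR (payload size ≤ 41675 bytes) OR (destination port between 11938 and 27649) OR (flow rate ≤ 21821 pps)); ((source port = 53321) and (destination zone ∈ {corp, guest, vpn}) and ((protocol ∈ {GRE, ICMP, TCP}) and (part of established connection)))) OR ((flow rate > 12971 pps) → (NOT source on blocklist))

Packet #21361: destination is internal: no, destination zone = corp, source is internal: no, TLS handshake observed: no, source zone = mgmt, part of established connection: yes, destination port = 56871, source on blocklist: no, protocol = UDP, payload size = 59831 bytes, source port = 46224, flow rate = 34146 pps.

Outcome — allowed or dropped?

Allowed

Atomic conditions:
  destination is internal: no → false
  protocol = ICMP: UDP == ICMP is false
  source on blocklist: no → false
  part of established connection: yes → true
  source zone ∈ {dmz, guest, mgmt, vpn}: mgmt is in the set → true
  TLS handshake observed: no → false
  source is internal: no → false
  destination port between 45259 and 55672: 56871 in [45259, 55672] is false
  payload size ≤ 41675 bytes: 59831 ≤ 41675 is false
  destination port between 11938 and 27649: 56871 in [11938, 27649] is false
  flow rate ≤ 21821 pps: 34146 ≤ 21821 is false
  source port = 53321: 46224 == 53321 is false
  destination zone ∈ {corp, guest, vpn}: corp is in the set → true
  protocol ∈ {GRE, ICMP, TCP}: UDP is not in the set → false
  flow rate > 12971 pps: 34146 > 12971 is true
  NOT source on blocklist: no → true
Combine:
[1.1.2.1] false AND false = false
[1.1.2] NOT false = true
[1.1] false AND true = false
[1.2.3.1.1] false AND false = false
[1.2.3.1] NOT false = true
[1.2.3] NOT true = false
[1.2] true AND true AND false = false
[1] false OR false = false
[2.1] false OR false OR false OR false = false
[2.2.3] false AND true = false
[2.2] false AND true AND false = false
[2] exactly-one(false, false) = false
[3] true → true = true
[root] false OR false OR true = true
Overall: true → allowed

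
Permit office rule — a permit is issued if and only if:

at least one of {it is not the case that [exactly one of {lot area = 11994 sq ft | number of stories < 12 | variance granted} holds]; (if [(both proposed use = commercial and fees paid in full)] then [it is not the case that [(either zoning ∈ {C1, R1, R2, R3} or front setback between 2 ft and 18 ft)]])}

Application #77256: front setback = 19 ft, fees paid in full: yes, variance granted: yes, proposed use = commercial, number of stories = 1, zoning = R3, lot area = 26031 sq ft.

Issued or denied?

Atomic conditions:
  lot area = 11994 sq ft: 26031 == 11994 is false
  number of stories < 12: 1 < 12 is true
  variance granted: yes → true
  proposed use = commercial: commercial == commercial is true
  fees paid in full: yes → true
  zoning ∈ {C1, R1, R2, R3}: R3 is in the set → true
  front setback between 2 ft and 18 ft: 19 in [2, 18] is false
Combine:
[1.1] exactly-one(false, true, true) = false
[1] NOT false = true
[2.1] true AND true = true
[2.2.1] true OR false = true
[2.2] NOT true = false
[2] true → false = false
[root] true OR false = true
Overall: true → issued

Issued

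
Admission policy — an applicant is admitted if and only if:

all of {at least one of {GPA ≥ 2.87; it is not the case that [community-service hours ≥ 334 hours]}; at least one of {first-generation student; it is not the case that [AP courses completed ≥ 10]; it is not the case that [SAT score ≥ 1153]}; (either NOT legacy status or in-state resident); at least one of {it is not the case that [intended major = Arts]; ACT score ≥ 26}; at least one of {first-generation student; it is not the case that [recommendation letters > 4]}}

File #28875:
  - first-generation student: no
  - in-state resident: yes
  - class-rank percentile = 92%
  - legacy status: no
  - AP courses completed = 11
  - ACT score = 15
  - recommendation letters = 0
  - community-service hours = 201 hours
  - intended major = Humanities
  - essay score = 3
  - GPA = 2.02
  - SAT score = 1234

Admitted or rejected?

Rejected

Atomic conditions:
  GPA ≥ 2.87: 2.02 ≥ 2.87 is false
  community-service hours ≥ 334 hours: 201 ≥ 334 is false
  first-generation student: no → false
  AP courses completed ≥ 10: 11 ≥ 10 is true
  SAT score ≥ 1153: 1234 ≥ 1153 is true
  NOT legacy status: no → true
  in-state resident: yes → true
  intended major = Arts: Humanities == Arts is false
  ACT score ≥ 26: 15 ≥ 26 is false
  recommendation letters > 4: 0 > 4 is false
Combine:
[1.2] NOT false = true
[1] false OR true = true
[2.2] NOT true = false
[2.3] NOT true = false
[2] false OR false OR false = false
[3] true OR true = true
[4.1] NOT false = true
[4] true OR false = true
[5.2] NOT false = true
[5] false OR true = true
[root] true AND false AND true AND true AND true = false
Overall: false → rejected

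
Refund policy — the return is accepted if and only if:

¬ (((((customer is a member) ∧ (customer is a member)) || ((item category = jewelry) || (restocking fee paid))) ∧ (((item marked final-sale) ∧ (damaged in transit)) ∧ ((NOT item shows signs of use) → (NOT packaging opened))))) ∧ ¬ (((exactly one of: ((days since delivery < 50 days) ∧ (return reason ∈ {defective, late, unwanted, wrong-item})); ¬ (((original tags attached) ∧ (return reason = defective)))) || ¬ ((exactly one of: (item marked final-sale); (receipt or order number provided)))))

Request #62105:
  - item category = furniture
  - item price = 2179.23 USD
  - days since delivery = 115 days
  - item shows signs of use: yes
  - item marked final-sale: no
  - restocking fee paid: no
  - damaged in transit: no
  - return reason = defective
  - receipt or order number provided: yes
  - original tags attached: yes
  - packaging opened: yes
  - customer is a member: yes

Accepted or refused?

Accepted

Atomic conditions:
  customer is a member: yes → true
  item category = jewelry: furniture == jewelry is false
  restocking fee paid: no → false
  item marked final-sale: no → false
  damaged in transit: no → false
  NOT item shows signs of use: yes → false
  NOT packaging opened: yes → false
  days since delivery < 50 days: 115 < 50 is false
  return reason ∈ {defective, late, unwanted, wrong-item}: defective is in the set → true
  original tags attached: yes → true
  return reason = defective: defective == defective is true
  receipt or order number provided: yes → true
Combine:
[1.1.1.1] true AND true = true
[1.1.1.2] false OR false = false
[1.1.1] true OR false = true
[1.1.2.1] false AND false = false
[1.1.2.2] false → false (antecedent false ⇒ implication holds) = true
[1.1.2] false AND true = false
[1.1] true AND false = false
[1] NOT false = true
[2.1.1.1] false AND true = false
[2.1.1.2.1] true AND true = true
[2.1.1.2] NOT true = false
[2.1.1] exactly-one(false, false) = false
[2.1.2.1] exactly-one(false, true) = true
[2.1.2] NOT true = false
[2.1] false OR false = false
[2] NOT false = true
[root] true AND true = true
Overall: true → accepted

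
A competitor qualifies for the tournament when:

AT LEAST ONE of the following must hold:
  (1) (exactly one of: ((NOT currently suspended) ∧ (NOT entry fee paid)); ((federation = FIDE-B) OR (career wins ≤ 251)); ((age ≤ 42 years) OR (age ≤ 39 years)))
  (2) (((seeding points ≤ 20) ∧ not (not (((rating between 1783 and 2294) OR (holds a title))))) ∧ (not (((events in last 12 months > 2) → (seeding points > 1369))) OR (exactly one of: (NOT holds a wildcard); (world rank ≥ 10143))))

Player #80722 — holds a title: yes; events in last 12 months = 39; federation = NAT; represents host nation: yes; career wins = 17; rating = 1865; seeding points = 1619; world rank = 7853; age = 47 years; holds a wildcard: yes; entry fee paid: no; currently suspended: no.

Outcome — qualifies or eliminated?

Atomic conditions:
  NOT currently suspended: no → true
  NOT entry fee paid: no → true
  federation = FIDE-B: NAT == FIDE-B is false
  career wins ≤ 251: 17 ≤ 251 is true
  age ≤ 42 years: 47 ≤ 42 is false
  age ≤ 39 years: 47 ≤ 39 is false
  seeding points ≤ 20: 1619 ≤ 20 is false
  rating between 1783 and 2294: 1865 in [1783, 2294] is true
  holds a title: yes → true
  events in last 12 months > 2: 39 > 2 is true
  seeding points > 1369: 1619 > 1369 is true
  NOT holds a wildcard: yes → false
  world rank ≥ 10143: 7853 ≥ 10143 is false
Combine:
[1.1] true AND true = true
[1.2] false OR true = true
[1.3] false OR false = false
[1] exactly-one(true, true, false) = false
[2.1.2.1.1] true OR true = true
[2.1.2.1] NOT true = false
[2.1.2] NOT false = true
[2.1] false AND true = false
[2.2.1.1] true → true = true
[2.2.1] NOT true = false
[2.2.2] exactly-one(false, false) = false
[2.2] false OR false = false
[2] false AND false = false
[root] false OR false = false
Overall: false → eliminated

Eliminated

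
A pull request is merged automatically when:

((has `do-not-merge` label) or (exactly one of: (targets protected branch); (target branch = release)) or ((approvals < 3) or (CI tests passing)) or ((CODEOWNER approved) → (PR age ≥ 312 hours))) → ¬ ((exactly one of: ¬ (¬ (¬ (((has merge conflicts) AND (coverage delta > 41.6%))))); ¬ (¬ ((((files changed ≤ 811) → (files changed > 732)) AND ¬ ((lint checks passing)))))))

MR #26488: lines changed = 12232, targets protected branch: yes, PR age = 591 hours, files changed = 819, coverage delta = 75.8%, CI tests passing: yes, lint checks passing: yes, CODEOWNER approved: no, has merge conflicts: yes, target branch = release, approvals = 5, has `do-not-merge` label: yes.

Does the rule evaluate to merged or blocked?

Merged

Atomic conditions:
  has `do-not-merge` label: yes → true
  targets protected branch: yes → true
  target branch = release: release == release is true
  approvals < 3: 5 < 3 is false
  CI tests passing: yes → true
  CODEOWNER approved: no → false
  PR age ≥ 312 hours: 591 ≥ 312 is true
  has merge conflicts: yes → true
  coverage delta > 41.6%: 75.8 > 41.6 is true
  files changed ≤ 811: 819 ≤ 811 is false
  files changed > 732: 819 > 732 is true
  lint checks passing: yes → true
Combine:
[1.2] exactly-one(true, true) = false
[1.3] false OR true = true
[1.4] false → true (antecedent false ⇒ implication holds) = true
[1] true OR false OR true OR true = true
[2.1.1.1.1.1] true AND true = true
[2.1.1.1.1] NOT true = false
[2.1.1.1] NOT false = true
[2.1.1] NOT true = false
[2.1.2.1.1.1] false → true (antecedent false ⇒ implication holds) = true
[2.1.2.1.1.2] NOT true = false
[2.1.2.1.1] true AND false = false
[2.1.2.1] NOT false = true
[2.1.2] NOT true = false
[2.1] exactly-one(false, false) = false
[2] NOT false = true
[root] true → true = true
Overall: true → merged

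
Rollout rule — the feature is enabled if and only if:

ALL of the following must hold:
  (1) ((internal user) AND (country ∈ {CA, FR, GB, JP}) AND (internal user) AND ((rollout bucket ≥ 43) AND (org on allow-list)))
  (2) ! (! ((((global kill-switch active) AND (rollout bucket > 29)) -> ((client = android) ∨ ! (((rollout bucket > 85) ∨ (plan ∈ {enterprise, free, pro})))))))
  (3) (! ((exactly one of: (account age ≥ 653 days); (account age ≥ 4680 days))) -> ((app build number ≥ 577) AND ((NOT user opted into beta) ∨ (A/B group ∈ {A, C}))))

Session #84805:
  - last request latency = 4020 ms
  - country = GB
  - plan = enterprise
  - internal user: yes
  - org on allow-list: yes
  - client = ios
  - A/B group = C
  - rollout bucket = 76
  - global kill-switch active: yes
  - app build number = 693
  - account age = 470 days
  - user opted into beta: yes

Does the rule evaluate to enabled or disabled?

Atomic conditions:
  internal user: yes → true
  country ∈ {CA, FR, GB, JP}: GB is in the set → true
  rollout bucket ≥ 43: 76 ≥ 43 is true
  org on allow-list: yes → true
  global kill-switch active: yes → true
  rollout bucket > 29: 76 > 29 is true
  client = android: ios == android is false
  rollout bucket > 85: 76 > 85 is false
  plan ∈ {enterprise, free, pro}: enterprise is in the set → true
  account age ≥ 653 days: 470 ≥ 653 is false
  account age ≥ 4680 days: 470 ≥ 4680 is false
  app build number ≥ 577: 693 ≥ 577 is true
  NOT user opted into beta: yes → false
  A/B group ∈ {A, C}: C is in the set → true
Combine:
[1.4] true AND true = true
[1] true AND true AND true AND true = true
[2.1.1.1] true AND true = true
[2.1.1.2.2.1] false OR true = true
[2.1.1.2.2] NOT true = false
[2.1.1.2] false OR false = false
[2.1.1] true → false = false
[2.1] NOT false = true
[2] NOT true = false
[3.1.1] exactly-one(false, false) = false
[3.1] NOT false = true
[3.2.2] false OR true = true
[3.2] true AND true = true
[3] true → true = true
[root] true AND false AND true = false
Overall: false → disabled

Disabled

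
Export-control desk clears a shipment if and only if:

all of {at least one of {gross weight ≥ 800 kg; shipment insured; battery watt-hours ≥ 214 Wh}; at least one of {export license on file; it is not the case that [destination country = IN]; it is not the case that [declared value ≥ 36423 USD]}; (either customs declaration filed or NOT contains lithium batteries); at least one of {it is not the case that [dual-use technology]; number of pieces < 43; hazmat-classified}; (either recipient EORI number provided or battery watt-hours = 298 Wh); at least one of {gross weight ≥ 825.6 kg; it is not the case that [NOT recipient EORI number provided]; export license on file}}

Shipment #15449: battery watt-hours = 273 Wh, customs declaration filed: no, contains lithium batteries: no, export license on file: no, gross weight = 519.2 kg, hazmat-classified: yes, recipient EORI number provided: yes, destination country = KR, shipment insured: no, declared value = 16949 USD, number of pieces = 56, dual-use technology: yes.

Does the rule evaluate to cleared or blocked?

Atomic conditions:
  gross weight ≥ 800 kg: 519.2 ≥ 800 is false
  shipment insured: no → false
  battery watt-hours ≥ 214 Wh: 273 ≥ 214 is true
  export license on file: no → false
  destination country = IN: KR == IN is false
  declared value ≥ 36423 USD: 16949 ≥ 36423 is false
  customs declaration filed: no → false
  NOT contains lithium batteries: no → true
  dual-use technology: yes → true
  number of pieces < 43: 56 < 43 is false
  hazmat-classified: yes → true
  recipient EORI number provided: yes → true
  battery watt-hours = 298 Wh: 273 == 298 is false
  gross weight ≥ 825.6 kg: 519.2 ≥ 825.6 is false
  NOT recipient EORI number provided: yes → false
Combine:
[1] false OR false OR true = true
[2.2] NOT false = true
[2.3] NOT false = true
[2] false OR true OR true = true
[3] false OR true = true
[4.1] NOT true = false
[4] false OR false OR true = true
[5] true OR false = true
[6.2] NOT false = true
[6] false OR true OR false = true
[root] true AND true AND true AND true AND true AND true = true
Overall: true → cleared

Cleared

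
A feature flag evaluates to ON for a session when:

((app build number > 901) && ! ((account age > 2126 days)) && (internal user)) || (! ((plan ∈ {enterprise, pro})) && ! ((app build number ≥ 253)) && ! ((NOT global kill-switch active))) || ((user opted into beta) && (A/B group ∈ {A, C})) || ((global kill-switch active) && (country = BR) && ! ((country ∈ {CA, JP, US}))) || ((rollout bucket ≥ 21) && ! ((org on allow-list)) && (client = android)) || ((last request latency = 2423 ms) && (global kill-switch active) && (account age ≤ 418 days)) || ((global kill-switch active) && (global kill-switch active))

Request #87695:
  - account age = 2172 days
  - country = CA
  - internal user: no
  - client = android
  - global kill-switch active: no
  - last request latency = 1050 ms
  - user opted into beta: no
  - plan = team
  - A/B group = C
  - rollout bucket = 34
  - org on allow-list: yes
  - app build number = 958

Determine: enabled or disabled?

Atomic conditions:
  app build number > 901: 958 > 901 is true
  account age > 2126 days: 2172 > 2126 is true
  internal user: no → false
  plan ∈ {enterprise, pro}: team is not in the set → false
  app build number ≥ 253: 958 ≥ 253 is true
  NOT global kill-switch active: no → true
  user opted into beta: no → false
  A/B group ∈ {A, C}: C is in the set → true
  global kill-switch active: no → false
  country = BR: CA == BR is false
  country ∈ {CA, JP, US}: CA is in the set → true
  rollout bucket ≥ 21: 34 ≥ 21 is true
  org on allow-list: yes → true
  client = android: android == android is true
  last request latency = 2423 ms: 1050 == 2423 is false
  account age ≤ 418 days: 2172 ≤ 418 is false
Combine:
[1.2] NOT true = false
[1] true AND false AND false = false
[2.1] NOT false = true
[2.2] NOT true = false
[2.3] NOT true = false
[2] true AND false AND false = false
[3] false AND true = false
[4.3] NOT true = false
[4] false AND false AND false = false
[5.2] NOT true = false
[5] true AND false AND true = false
[6] false AND false AND false = false
[7] false AND false = false
[root] false OR false OR false OR false OR false OR false OR false = false
Overall: false → disabled

Disabled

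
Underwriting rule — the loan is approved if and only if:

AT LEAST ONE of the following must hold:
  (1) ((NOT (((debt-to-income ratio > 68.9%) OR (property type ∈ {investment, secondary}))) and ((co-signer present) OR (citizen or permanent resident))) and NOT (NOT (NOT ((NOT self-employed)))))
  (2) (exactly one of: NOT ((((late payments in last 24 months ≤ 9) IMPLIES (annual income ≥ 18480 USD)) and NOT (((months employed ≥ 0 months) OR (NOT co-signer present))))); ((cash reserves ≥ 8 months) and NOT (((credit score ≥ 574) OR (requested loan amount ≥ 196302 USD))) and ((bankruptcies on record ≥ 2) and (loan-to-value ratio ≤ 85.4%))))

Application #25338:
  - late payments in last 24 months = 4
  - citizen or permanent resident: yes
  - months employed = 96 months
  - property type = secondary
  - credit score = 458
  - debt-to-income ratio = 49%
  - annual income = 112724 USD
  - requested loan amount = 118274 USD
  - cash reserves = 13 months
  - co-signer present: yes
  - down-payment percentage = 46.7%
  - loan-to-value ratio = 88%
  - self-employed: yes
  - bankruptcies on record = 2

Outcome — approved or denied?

Approved

Atomic conditions:
  debt-to-income ratio > 68.9%: 49 > 68.9 is false
  property type ∈ {investment, secondary}: secondary is in the set → true
  co-signer present: yes → true
  citizen or permanent resident: yes → true
  NOT self-employed: yes → false
  late payments in last 24 months ≤ 9: 4 ≤ 9 is true
  annual income ≥ 18480 USD: 112724 ≥ 18480 is true
  months employed ≥ 0 months: 96 ≥ 0 is true
  NOT co-signer present: yes → false
  cash reserves ≥ 8 months: 13 ≥ 8 is true
  credit score ≥ 574: 458 ≥ 574 is false
  requested loan amount ≥ 196302 USD: 118274 ≥ 196302 is false
  bankruptcies on record ≥ 2: 2 ≥ 2 is true
  loan-to-value ratio ≤ 85.4%: 88 ≤ 85.4 is false
Combine:
[1.1.1.1] false OR true = true
[1.1.1] NOT true = false
[1.1.2] true OR true = true
[1.1] false AND true = false
[1.2.1.1] NOT false = true
[1.2.1] NOT true = false
[1.2] NOT false = true
[1] false AND true = false
[2.1.1.1] true → true = true
[2.1.1.2.1] true OR false = true
[2.1.1.2] NOT true = false
[2.1.1] true AND false = false
[2.1] NOT false = true
[2.2.2.1] false OR false = false
[2.2.2] NOT false = true
[2.2.3] true AND false = false
[2.2] true AND true AND false = false
[2] exactly-one(true, false) = true
[root] false OR true = true
Overall: true → approved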